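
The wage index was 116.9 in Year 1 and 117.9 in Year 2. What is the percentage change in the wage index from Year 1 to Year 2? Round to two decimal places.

Change = (117.9 − 116.9) / 116.9 × 100
       = 1.0 / 116.9 × 100 = 0.8554%

0.86%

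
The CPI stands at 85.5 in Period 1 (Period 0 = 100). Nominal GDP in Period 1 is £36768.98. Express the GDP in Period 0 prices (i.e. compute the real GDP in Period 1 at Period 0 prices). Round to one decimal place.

43004.7

Real = Nominal ÷ (Index/100) = 36768.98 ÷ (85.5/100)
     = 36768.98 ÷ 0.855 = 43004.6550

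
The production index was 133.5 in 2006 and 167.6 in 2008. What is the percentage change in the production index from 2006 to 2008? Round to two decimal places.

Change = (167.6 − 133.5) / 133.5 × 100
       = 34.1 / 133.5 × 100 = 25.5431%

25.54%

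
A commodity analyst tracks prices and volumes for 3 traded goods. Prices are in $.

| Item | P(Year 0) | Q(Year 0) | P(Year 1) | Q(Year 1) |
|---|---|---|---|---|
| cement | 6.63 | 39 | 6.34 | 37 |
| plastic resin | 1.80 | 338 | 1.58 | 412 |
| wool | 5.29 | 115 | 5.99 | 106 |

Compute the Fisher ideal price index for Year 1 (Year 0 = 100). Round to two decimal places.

Laspeyres component (base-period weights):
ΣP(Year 1)Q(Year 0) = 6.34×39 + 1.58×338 + 5.99×115 = 247.26 + 534.04 + 688.85 = 1470.15
ΣP(Year 0)Q(Year 0) = 6.63×39 + 1.80×338 + 5.29×115 = 258.57 + 608.4 + 608.35 = 1475.32
L = 1470.15 / 1475.32 × 100 = 99.6496
Paasche component (current-period weights):
ΣP(Year 1)Q(Year 1) = 6.34×37 + 1.58×412 + 5.99×106 = 234.58 + 650.96 + 634.94 = 1520.48
ΣP(Year 0)Q(Year 1) = 6.63×37 + 1.80×412 + 5.29×106 = 245.31 + 741.6 + 560.74 = 1547.65
P = 1520.48 / 1547.65 × 100 = 98.2444
Fisher = √(L × P) = √(99.6496 × 98.2444) = 98.9445

98.94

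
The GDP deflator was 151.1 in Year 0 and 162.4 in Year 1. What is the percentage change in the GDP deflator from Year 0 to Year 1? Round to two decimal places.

Change = (162.4 − 151.1) / 151.1 × 100
       = 11.3 / 151.1 × 100 = 7.4785%

7.48%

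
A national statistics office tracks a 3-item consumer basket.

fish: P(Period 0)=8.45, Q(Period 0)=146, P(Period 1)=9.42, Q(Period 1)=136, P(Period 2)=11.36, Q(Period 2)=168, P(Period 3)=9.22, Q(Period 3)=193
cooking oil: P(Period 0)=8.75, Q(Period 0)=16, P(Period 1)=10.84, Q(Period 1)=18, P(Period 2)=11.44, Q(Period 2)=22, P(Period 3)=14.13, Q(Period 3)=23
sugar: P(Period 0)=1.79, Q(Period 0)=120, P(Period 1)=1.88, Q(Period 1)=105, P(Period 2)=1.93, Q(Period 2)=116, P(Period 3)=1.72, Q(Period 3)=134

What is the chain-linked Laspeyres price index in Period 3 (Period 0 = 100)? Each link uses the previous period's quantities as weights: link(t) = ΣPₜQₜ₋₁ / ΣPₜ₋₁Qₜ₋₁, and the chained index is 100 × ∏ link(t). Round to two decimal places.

112.62

Link Period 0→Period 1:
ΣP(Period 1)Q(Period 0) = 9.42×146 + 10.84×16 + 1.88×120 = 1375.32 + 173.44 + 225.6 = 1774.36
ΣP(Period 0)Q(Period 0) = 8.45×146 + 8.75×16 + 1.79×120 = 1233.7 + 140 + 214.8 = 1588.5
link = 1774.36/1588.5 = 1.117003
Link Period 1→Period 2:
ΣP(Period 2)Q(Period 1) = 11.36×136 + 11.44×18 + 1.93×105 = 1544.96 + 205.92 + 202.65 = 1953.53
ΣP(Period 1)Q(Period 1) = 9.42×136 + 10.84×18 + 1.88×105 = 1281.12 + 195.12 + 197.4 = 1673.64
link = 1953.53/1673.64 = 1.167234
Link Period 2→Period 3:
ΣP(Period 3)Q(Period 2) = 9.22×168 + 14.13×22 + 1.72×116 = 1548.96 + 310.86 + 199.52 = 2059.34
ΣP(Period 2)Q(Period 2) = 11.36×168 + 11.44×22 + 1.93×116 = 1908.48 + 251.68 + 223.88 = 2384.04
link = 2059.34/2384.04 = 0.863803
Chained index = 100 × 1.117003 × 1.167234 × 0.863803 = 112.6230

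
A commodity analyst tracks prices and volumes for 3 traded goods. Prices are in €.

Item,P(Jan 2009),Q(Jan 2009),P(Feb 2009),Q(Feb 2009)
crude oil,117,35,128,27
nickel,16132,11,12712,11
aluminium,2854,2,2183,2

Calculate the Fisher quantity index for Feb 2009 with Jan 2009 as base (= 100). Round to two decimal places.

99.41

Laspeyres component (base-period weights):
ΣP(Jan 2009)Q(Feb 2009) = 117×27 + 16132×11 + 2854×2 = 3159 + 177452 + 5708 = 186319
ΣP(Jan 2009)Q(Jan 2009) = 117×35 + 16132×11 + 2854×2 = 4095 + 177452 + 5708 = 187255
L = 186319 / 187255 × 100 = 99.5001
Paasche component (current-period weights):
ΣP(Feb 2009)Q(Feb 2009) = 128×27 + 12712×11 + 2183×2 = 3456 + 139832 + 4366 = 147654
ΣP(Feb 2009)Q(Jan 2009) = 128×35 + 12712×11 + 2183×2 = 4480 + 139832 + 4366 = 148678
P = 147654 / 148678 × 100 = 99.3113
Fisher = √(L × P) = √(99.5001 × 99.3113) = 99.4057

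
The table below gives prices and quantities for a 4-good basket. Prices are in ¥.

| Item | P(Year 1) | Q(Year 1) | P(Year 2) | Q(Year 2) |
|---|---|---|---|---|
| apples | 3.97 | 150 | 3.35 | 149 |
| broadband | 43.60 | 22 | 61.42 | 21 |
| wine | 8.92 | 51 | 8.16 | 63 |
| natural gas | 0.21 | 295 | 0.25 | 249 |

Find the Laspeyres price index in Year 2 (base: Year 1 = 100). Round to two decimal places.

Laspeyres price index uses base-period quantities as weights.
ΣP(Year 2)·Q(Year 1) = 3.35×150 + 61.42×22 + 8.16×51 + 0.25×295 = 502.5 + 1351.24 + 416.16 + 73.75 = 2343.65
ΣP(Year 1)·Q(Year 1) = 3.97×150 + 43.60×22 + 8.92×51 + 0.21×295 = 595.5 + 959.2 + 454.92 + 61.95 = 2071.57
Index = 2343.65 / 2071.57 × 100 = 113.1340

113.13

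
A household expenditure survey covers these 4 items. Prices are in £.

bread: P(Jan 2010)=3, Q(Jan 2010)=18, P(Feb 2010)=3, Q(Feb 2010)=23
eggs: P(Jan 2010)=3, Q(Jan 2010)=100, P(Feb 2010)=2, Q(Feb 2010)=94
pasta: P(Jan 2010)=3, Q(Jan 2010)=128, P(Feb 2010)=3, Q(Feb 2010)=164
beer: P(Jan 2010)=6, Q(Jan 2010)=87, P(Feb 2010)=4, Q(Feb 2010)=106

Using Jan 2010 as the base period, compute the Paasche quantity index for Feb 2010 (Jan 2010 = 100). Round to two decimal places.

Paasche quantity index uses current-period prices as weights.
ΣP(Feb 2010)·Q(Feb 2010) = 3×23 + 2×94 + 3×164 + 4×106 = 69 + 188 + 492 + 424 = 1173
ΣP(Feb 2010)·Q(Jan 2010) = 3×18 + 2×100 + 3×128 + 4×87 = 54 + 200 + 384 + 348 = 986
Index = 1173 / 986 × 100 = 118.9655

118.97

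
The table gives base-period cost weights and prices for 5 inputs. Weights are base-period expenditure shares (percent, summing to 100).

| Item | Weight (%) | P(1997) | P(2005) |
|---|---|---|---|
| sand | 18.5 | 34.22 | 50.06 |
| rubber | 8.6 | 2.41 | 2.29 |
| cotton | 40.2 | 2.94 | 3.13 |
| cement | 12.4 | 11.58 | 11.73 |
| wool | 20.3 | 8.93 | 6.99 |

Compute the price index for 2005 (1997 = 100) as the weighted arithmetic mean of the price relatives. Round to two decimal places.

106.48

sand: 18.5 × (50.06/34.22) = 18.5 × 1.462887 = 27.0634
rubber: 8.6 × (2.29/2.41) = 8.6 × 0.950207 = 8.1718
cotton: 40.2 × (3.13/2.94) = 40.2 × 1.064626 = 42.7980
cement: 12.4 × (11.73/11.58) = 12.4 × 1.012953 = 12.5606
wool: 20.3 × (6.99/8.93) = 20.3 × 0.782755 = 15.8899
Index = Σ wᵢ·(p₁ᵢ/p₀ᵢ) = 27.0634 + 8.1718 + 42.7980 + 12.5606 + 15.8899 = 106.4837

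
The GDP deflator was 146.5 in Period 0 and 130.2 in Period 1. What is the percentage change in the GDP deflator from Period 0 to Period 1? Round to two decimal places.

-11.13%

Change = (130.2 − 146.5) / 146.5 × 100
       = -16.3 / 146.5 × 100 = -11.1263%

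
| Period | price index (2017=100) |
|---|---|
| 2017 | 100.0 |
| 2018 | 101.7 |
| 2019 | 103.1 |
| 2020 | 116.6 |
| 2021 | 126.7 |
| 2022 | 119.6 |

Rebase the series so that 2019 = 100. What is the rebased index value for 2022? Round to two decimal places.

116.00

Rebased(2022) = 119.6 / 103.1 × 100 = 116.0039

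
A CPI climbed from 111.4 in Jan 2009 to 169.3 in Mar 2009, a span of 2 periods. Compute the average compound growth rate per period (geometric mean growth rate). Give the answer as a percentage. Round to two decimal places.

23.28%

Growth factor = (169.3/111.4)^(1/2) = (1.519749)^(1/2) = 1.232781
Growth rate = 1.232781 − 1 = 0.232781 = 23.2781%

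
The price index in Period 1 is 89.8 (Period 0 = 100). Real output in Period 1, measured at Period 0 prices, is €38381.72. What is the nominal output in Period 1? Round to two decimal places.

34466.78

Nominal = Real × (Index/100) = 38381.72 × (89.8/100)
        = 38381.72 × 0.898 = 34466.7846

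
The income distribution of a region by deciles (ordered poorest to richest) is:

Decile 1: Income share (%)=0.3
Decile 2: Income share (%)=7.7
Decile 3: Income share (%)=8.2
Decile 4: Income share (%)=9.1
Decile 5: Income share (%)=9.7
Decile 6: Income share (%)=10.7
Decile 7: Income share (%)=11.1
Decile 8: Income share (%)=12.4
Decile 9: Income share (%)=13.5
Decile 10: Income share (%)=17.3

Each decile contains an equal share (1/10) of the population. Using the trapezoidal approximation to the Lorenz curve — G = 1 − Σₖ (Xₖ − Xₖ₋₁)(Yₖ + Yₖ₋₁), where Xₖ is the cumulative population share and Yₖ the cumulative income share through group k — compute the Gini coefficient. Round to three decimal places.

0.222

Cumulative income shares Yₖ: 0.0030, 0.0800, 0.1620, 0.2530, 0.3500, 0.4570, 0.5680, 0.6920, 0.8270, 1.0000
Σ (Xₖ−Xₖ₋₁)(Yₖ+Yₖ₋₁) = (1/10)(0.0030+0.0000) + (1/10)(0.0800+0.0030) + (1/10)(0.1620+0.0800) + (1/10)(0.2530+0.1620) + (1/10)(0.3500+0.2530) + (1/10)(0.4570+0.3500) + (1/10)(0.5680+0.4570) + (1/10)(0.6920+0.5680) + (1/10)(0.8270+0.6920) + (1/10)(1.0000+0.8270)
  = 0.0003 + 0.0083 + 0.0242 + 0.0415 + 0.0603 + 0.0807 + 0.1025 + 0.1260 + 0.1519 + 0.1827 = 0.7784
G = 1 − 0.7784 = 0.2216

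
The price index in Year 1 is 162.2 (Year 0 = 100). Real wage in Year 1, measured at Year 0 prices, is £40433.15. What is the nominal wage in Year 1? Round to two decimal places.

Nominal = Real × (Index/100) = 40433.15 × (162.2/100)
        = 40433.15 × 1.622 = 65582.5693

65582.57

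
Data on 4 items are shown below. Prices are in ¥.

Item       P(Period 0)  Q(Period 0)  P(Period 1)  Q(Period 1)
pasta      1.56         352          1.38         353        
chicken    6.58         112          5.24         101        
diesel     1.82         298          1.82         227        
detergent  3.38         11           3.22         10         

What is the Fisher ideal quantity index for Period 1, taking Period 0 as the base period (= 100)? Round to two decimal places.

Laspeyres component (base-period weights):
ΣP(Period 0)Q(Period 1) = 1.56×353 + 6.58×101 + 1.82×227 + 3.38×10 = 550.68 + 664.58 + 413.14 + 33.8 = 1662.2
ΣP(Period 0)Q(Period 0) = 1.56×352 + 6.58×112 + 1.82×298 + 3.38×11 = 549.12 + 736.96 + 542.36 + 37.18 = 1865.62
L = 1662.2 / 1865.62 × 100 = 89.0964
Paasche component (current-period weights):
ΣP(Period 1)Q(Period 1) = 1.38×353 + 5.24×101 + 1.82×227 + 3.22×10 = 487.14 + 529.24 + 413.14 + 32.2 = 1461.72
ΣP(Period 1)Q(Period 0) = 1.38×352 + 5.24×112 + 1.82×298 + 3.22×11 = 485.76 + 586.88 + 542.36 + 35.42 = 1650.42
P = 1461.72 / 1650.42 × 100 = 88.5665
Fisher = √(L × P) = √(89.0964 × 88.5665) = 88.8311

88.83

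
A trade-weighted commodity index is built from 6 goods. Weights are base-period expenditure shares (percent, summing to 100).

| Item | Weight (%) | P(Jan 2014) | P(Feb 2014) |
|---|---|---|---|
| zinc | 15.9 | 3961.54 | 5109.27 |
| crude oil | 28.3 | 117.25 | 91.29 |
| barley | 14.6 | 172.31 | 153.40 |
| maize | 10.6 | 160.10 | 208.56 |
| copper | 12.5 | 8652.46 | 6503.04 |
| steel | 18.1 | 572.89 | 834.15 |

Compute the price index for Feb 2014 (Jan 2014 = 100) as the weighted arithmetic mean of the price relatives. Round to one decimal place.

105.1

zinc: 15.9 × (5109.27/3961.54) = 15.9 × 1.289718 = 20.5065
crude oil: 28.3 × (91.29/117.25) = 28.3 × 0.778593 = 22.0342
barley: 14.6 × (153.40/172.31) = 14.6 × 0.890256 = 12.9977
maize: 10.6 × (208.56/160.10) = 10.6 × 1.302686 = 13.8085
copper: 12.5 × (6503.04/8652.46) = 12.5 × 0.751583 = 9.3948
steel: 18.1 × (834.15/572.89) = 18.1 × 1.456039 = 26.3543
Index = Σ wᵢ·(p₁ᵢ/p₀ᵢ) = 20.5065 + 22.0342 + 12.9977 + 13.8085 + 9.3948 + 26.3543 = 105.0960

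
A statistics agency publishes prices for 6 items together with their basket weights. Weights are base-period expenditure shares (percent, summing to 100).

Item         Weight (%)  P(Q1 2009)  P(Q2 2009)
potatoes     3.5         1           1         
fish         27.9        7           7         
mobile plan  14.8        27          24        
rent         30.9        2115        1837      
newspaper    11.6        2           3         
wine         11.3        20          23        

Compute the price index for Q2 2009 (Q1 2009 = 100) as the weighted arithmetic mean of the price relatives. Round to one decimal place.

potatoes: 3.5 × (1/1) = 3.5 × 1.000000 = 3.5000
fish: 27.9 × (7/7) = 27.9 × 1.000000 = 27.9000
mobile plan: 14.8 × (24/27) = 14.8 × 0.888889 = 13.1556
rent: 30.9 × (1837/2115) = 30.9 × 0.868558 = 26.8384
newspaper: 11.6 × (3/2) = 11.6 × 1.500000 = 17.4000
wine: 11.3 × (23/20) = 11.3 × 1.150000 = 12.9950
Index = Σ wᵢ·(p₁ᵢ/p₀ᵢ) = 3.5000 + 27.9000 + 13.1556 + 26.8384 + 17.4000 + 12.9950 = 101.7890

101.8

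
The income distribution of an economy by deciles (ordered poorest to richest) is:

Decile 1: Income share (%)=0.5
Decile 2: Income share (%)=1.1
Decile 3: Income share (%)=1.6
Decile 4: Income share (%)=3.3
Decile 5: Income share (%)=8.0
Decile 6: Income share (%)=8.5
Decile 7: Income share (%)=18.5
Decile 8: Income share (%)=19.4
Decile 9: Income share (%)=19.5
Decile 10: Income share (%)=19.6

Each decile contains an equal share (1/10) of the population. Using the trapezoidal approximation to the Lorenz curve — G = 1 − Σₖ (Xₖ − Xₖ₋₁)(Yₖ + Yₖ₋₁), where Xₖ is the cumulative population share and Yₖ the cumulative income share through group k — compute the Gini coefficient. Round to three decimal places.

Cumulative income shares Yₖ: 0.0050, 0.0160, 0.0320, 0.0650, 0.1450, 0.2300, 0.4150, 0.6090, 0.8040, 1.0000
Σ (Xₖ−Xₖ₋₁)(Yₖ+Yₖ₋₁) = (1/10)(0.0050+0.0000) + (1/10)(0.0160+0.0050) + (1/10)(0.0320+0.0160) + (1/10)(0.0650+0.0320) + (1/10)(0.1450+0.0650) + (1/10)(0.2300+0.1450) + (1/10)(0.4150+0.2300) + (1/10)(0.6090+0.4150) + (1/10)(0.8040+0.6090) + (1/10)(1.0000+0.8040)
  = 0.0005 + 0.0021 + 0.0048 + 0.0097 + 0.0210 + 0.0375 + 0.0645 + 0.1024 + 0.1413 + 0.1804 = 0.5642
G = 1 − 0.5642 = 0.4358

0.436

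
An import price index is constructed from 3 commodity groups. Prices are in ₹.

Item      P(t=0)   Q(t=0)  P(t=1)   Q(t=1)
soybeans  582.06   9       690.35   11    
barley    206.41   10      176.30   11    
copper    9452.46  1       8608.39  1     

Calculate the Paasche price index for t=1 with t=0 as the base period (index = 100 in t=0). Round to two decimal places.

100.09

Paasche price index uses current-period quantities as weights.
ΣP(t=1)·Q(t=1) = 690.35×11 + 176.30×11 + 8608.39×1 = 7593.85 + 1939.3 + 8608.39 = 18141.54
ΣP(t=0)·Q(t=1) = 582.06×11 + 206.41×11 + 9452.46×1 = 6402.66 + 2270.51 + 9452.46 = 18125.63
Index = 18141.54 / 18125.63 × 100 = 100.0878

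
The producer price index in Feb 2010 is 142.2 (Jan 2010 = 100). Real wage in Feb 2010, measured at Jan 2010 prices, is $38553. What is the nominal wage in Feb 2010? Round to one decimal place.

Nominal = Real × (Index/100) = 38553 × (142.2/100)
        = 38553 × 1.422 = 54822.3660

54822.4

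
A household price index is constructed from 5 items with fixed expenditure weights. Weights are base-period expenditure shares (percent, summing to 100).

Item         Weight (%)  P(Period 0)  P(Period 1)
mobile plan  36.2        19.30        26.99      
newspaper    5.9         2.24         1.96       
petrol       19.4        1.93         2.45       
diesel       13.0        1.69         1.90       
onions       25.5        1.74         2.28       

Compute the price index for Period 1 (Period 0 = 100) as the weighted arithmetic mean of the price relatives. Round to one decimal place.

128.4

mobile plan: 36.2 × (26.99/19.30) = 36.2 × 1.398446 = 50.6237
newspaper: 5.9 × (1.96/2.24) = 5.9 × 0.875000 = 5.1625
petrol: 19.4 × (2.45/1.93) = 19.4 × 1.269430 = 24.6269
diesel: 13.0 × (1.90/1.69) = 13.0 × 1.124260 = 14.6154
onions: 25.5 × (2.28/1.74) = 25.5 × 1.310345 = 33.4138
Index = Σ wᵢ·(p₁ᵢ/p₀ᵢ) = 50.6237 + 5.1625 + 24.6269 + 14.6154 + 33.4138 = 128.4424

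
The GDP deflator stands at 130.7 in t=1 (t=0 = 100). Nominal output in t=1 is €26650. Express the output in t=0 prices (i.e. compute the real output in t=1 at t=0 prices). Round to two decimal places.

20390.21

Real = Nominal ÷ (Index/100) = 26650 ÷ (130.7/100)
     = 26650 ÷ 1.307 = 20390.2066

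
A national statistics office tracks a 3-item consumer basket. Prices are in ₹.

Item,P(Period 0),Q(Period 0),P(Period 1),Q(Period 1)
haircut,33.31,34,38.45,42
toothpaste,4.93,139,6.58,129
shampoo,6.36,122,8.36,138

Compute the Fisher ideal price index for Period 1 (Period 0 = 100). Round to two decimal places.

Laspeyres component (base-period weights):
ΣP(Period 1)Q(Period 0) = 38.45×34 + 6.58×139 + 8.36×122 = 1307.3 + 914.62 + 1019.92 = 3241.84
ΣP(Period 0)Q(Period 0) = 33.31×34 + 4.93×139 + 6.36×122 = 1132.54 + 685.27 + 775.92 = 2593.73
L = 3241.84 / 2593.73 × 100 = 124.9876
Paasche component (current-period weights):
ΣP(Period 1)Q(Period 1) = 38.45×42 + 6.58×129 + 8.36×138 = 1614.9 + 848.82 + 1153.68 = 3617.4
ΣP(Period 0)Q(Period 1) = 33.31×42 + 4.93×129 + 6.36×138 = 1399.02 + 635.97 + 877.68 = 2912.67
P = 3617.4 / 2912.67 × 100 = 124.1953
Fisher = √(L × P) = √(124.9876 × 124.1953) = 124.5908

124.59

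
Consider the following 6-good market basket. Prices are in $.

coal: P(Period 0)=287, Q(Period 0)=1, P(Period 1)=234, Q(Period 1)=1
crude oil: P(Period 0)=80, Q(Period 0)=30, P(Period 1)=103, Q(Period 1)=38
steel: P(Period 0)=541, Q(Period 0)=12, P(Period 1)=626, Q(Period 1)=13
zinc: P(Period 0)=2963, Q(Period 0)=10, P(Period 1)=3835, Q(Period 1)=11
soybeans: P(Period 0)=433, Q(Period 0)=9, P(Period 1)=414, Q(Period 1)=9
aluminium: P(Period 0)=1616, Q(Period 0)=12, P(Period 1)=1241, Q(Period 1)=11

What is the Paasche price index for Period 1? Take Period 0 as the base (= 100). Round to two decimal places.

111.18

Paasche price index uses current-period quantities as weights.
ΣP(Period 1)·Q(Period 1) = 234×1 + 103×38 + 626×13 + 3835×11 + 414×9 + 1241×11 = 234 + 3914 + 8138 + 42185 + 3726 + 13651 = 71848
ΣP(Period 0)·Q(Period 1) = 287×1 + 80×38 + 541×13 + 2963×11 + 433×9 + 1616×11 = 287 + 3040 + 7033 + 32593 + 3897 + 17776 = 64626
Index = 71848 / 64626 × 100 = 111.1751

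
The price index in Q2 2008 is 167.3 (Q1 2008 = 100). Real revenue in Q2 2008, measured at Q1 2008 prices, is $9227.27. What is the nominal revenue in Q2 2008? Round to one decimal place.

Nominal = Real × (Index/100) = 9227.27 × (167.3/100)
        = 9227.27 × 1.673 = 15437.2227

15437.2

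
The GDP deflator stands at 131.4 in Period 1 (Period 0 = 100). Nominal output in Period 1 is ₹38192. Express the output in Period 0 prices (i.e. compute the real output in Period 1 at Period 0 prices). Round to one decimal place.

Real = Nominal ÷ (Index/100) = 38192 ÷ (131.4/100)
     = 38192 ÷ 1.314 = 29065.4490

29065.4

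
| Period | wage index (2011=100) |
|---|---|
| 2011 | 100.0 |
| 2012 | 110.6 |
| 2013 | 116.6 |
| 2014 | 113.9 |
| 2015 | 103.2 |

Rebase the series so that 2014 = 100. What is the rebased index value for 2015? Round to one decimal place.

90.6

Rebased(2015) = 103.2 / 113.9 × 100 = 90.6058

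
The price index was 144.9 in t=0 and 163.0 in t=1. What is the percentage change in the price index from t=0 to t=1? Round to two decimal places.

Change = (163.0 − 144.9) / 144.9 × 100
       = 18.1 / 144.9 × 100 = 12.4914%

12.49%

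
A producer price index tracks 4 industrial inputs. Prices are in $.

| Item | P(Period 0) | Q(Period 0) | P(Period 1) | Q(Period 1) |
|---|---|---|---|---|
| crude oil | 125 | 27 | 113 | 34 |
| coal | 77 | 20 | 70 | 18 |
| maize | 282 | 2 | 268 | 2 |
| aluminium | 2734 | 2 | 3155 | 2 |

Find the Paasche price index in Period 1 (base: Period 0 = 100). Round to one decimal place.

102.4

Paasche price index uses current-period quantities as weights.
ΣP(Period 1)·Q(Period 1) = 113×34 + 70×18 + 268×2 + 3155×2 = 3842 + 1260 + 536 + 6310 = 11948
ΣP(Period 0)·Q(Period 1) = 125×34 + 77×18 + 282×2 + 2734×2 = 4250 + 1386 + 564 + 5468 = 11668
Index = 11948 / 11668 × 100 = 102.3997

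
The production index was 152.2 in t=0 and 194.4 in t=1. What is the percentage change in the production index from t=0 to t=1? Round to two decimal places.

Change = (194.4 − 152.2) / 152.2 × 100
       = 42.2 / 152.2 × 100 = 27.7267%

27.73%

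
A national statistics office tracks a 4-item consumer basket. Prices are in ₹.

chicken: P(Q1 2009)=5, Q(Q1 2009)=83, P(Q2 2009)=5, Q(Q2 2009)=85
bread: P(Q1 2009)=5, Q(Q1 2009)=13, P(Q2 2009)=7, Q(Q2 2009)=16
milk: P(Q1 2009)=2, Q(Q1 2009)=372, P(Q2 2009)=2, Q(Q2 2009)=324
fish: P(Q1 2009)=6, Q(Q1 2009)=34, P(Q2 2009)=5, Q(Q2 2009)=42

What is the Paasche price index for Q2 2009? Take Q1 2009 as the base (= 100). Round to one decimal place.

Paasche price index uses current-period quantities as weights.
ΣP(Q2 2009)·Q(Q2 2009) = 5×85 + 7×16 + 2×324 + 5×42 = 425 + 112 + 648 + 210 = 1395
ΣP(Q1 2009)·Q(Q2 2009) = 5×85 + 5×16 + 2×324 + 6×42 = 425 + 80 + 648 + 252 = 1405
Index = 1395 / 1405 × 100 = 99.2883

99.3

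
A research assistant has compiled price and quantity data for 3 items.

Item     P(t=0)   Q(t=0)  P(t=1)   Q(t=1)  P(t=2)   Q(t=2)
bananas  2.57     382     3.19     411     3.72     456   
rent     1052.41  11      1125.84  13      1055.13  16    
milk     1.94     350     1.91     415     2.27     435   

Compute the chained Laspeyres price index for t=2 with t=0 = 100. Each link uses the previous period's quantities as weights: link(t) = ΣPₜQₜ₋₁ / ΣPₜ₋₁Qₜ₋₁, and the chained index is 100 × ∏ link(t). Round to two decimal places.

Link t=0→t=1:
ΣP(t=1)Q(t=0) = 3.19×382 + 1125.84×11 + 1.91×350 = 1218.58 + 12384.24 + 668.5 = 14271.32
ΣP(t=0)Q(t=0) = 2.57×382 + 1052.41×11 + 1.94×350 = 981.74 + 11576.51 + 679 = 13237.25
link = 14271.32/13237.25 = 1.078118
Link t=1→t=2:
ΣP(t=2)Q(t=1) = 3.72×411 + 1055.13×13 + 2.27×415 = 1528.92 + 13716.69 + 942.05 = 16187.66
ΣP(t=1)Q(t=1) = 3.19×411 + 1125.84×13 + 1.91×415 = 1311.09 + 14635.92 + 792.65 = 16739.66
link = 16187.66/16739.66 = 0.967024
Chained index = 100 × 1.078118 × 0.967024 = 104.2567

104.26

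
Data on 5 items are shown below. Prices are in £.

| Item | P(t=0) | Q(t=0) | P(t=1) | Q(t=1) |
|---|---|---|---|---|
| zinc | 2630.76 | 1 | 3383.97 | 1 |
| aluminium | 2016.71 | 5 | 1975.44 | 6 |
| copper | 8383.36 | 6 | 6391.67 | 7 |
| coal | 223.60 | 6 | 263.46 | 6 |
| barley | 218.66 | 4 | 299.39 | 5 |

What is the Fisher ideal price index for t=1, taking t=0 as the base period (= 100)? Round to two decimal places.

83.26

Laspeyres component (base-period weights):
ΣP(t=1)Q(t=0) = 3383.97×1 + 1975.44×5 + 6391.67×6 + 263.46×6 + 299.39×4 = 3383.97 + 9877.2 + 38350.02 + 1580.76 + 1197.56 = 54389.51
ΣP(t=0)Q(t=0) = 2630.76×1 + 2016.71×5 + 8383.36×6 + 223.60×6 + 218.66×4 = 2630.76 + 10083.55 + 50300.16 + 1341.6 + 874.64 = 65230.71
L = 54389.51 / 65230.71 × 100 = 83.3802
Paasche component (current-period weights):
ΣP(t=1)Q(t=1) = 3383.97×1 + 1975.44×6 + 6391.67×7 + 263.46×6 + 299.39×5 = 3383.97 + 11852.64 + 44741.69 + 1580.76 + 1496.95 = 63056.01
ΣP(t=0)Q(t=1) = 2630.76×1 + 2016.71×6 + 8383.36×7 + 223.60×6 + 218.66×5 = 2630.76 + 12100.26 + 58683.52 + 1341.6 + 1093.3 = 75849.44
P = 63056.01 / 75849.44 × 100 = 83.1331
Fisher = √(L × P) = √(83.3802 × 83.1331) = 83.2566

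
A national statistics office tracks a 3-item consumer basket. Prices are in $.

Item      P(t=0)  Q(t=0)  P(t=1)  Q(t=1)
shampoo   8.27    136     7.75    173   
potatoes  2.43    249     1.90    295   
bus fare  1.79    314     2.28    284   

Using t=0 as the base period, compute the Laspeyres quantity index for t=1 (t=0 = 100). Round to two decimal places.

Laspeyres quantity index uses base-period prices as weights.
ΣP(t=0)·Q(t=1) = 8.27×173 + 2.43×295 + 1.79×284 = 1430.71 + 716.85 + 508.36 = 2655.92
ΣP(t=0)·Q(t=0) = 8.27×136 + 2.43×249 + 1.79×314 = 1124.72 + 605.07 + 562.06 = 2291.85
Index = 2655.92 / 2291.85 × 100 = 115.8854

115.89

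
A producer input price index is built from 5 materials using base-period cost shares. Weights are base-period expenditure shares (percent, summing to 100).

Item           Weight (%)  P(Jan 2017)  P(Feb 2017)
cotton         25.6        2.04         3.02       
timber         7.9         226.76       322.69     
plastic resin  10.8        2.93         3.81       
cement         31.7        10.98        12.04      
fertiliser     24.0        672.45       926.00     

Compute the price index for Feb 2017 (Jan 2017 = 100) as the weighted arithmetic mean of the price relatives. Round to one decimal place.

131.0

cotton: 25.6 × (3.02/2.04) = 25.6 × 1.480392 = 37.8980
timber: 7.9 × (322.69/226.76) = 7.9 × 1.423046 = 11.2421
plastic resin: 10.8 × (3.81/2.93) = 10.8 × 1.300341 = 14.0437
cement: 31.7 × (12.04/10.98) = 31.7 × 1.096539 = 34.7603
fertiliser: 24.0 × (926.00/672.45) = 24.0 × 1.377054 = 33.0493
Index = Σ wᵢ·(p₁ᵢ/p₀ᵢ) = 37.8980 + 11.2421 + 14.0437 + 34.7603 + 33.0493 = 130.9934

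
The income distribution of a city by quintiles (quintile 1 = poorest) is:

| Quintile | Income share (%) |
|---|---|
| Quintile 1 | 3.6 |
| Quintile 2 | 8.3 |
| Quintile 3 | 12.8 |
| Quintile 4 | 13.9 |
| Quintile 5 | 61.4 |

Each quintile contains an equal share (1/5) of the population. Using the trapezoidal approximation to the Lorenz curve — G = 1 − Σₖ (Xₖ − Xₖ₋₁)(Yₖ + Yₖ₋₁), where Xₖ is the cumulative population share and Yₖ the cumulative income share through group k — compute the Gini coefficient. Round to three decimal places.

0.485

Cumulative income shares Yₖ: 0.0360, 0.1190, 0.2470, 0.3860, 1.0000
Σ (Xₖ−Xₖ₋₁)(Yₖ+Yₖ₋₁) = (1/5)(0.0360+0.0000) + (1/5)(0.1190+0.0360) + (1/5)(0.2470+0.1190) + (1/5)(0.3860+0.2470) + (1/5)(1.0000+0.3860)
  = 0.0072 + 0.0310 + 0.0732 + 0.1266 + 0.2772 = 0.5152
G = 1 − 0.5152 = 0.4848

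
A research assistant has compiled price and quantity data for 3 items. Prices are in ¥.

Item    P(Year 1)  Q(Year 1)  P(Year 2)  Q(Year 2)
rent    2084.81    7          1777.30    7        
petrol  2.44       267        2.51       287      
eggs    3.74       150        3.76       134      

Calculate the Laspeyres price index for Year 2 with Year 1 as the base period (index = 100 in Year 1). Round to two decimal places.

Laspeyres price index uses base-period quantities as weights.
ΣP(Year 2)·Q(Year 1) = 1777.30×7 + 2.51×267 + 3.76×150 = 12441.1 + 670.17 + 564 = 13675.27
ΣP(Year 1)·Q(Year 1) = 2084.81×7 + 2.44×267 + 3.74×150 = 14593.67 + 651.48 + 561 = 15806.15
Index = 13675.27 / 15806.15 × 100 = 86.5187

86.52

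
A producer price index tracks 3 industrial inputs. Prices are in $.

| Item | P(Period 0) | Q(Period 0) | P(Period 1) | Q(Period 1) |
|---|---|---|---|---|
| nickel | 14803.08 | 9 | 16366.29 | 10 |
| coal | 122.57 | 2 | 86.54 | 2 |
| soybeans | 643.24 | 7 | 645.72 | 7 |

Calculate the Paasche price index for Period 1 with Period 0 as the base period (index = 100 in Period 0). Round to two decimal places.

Paasche price index uses current-period quantities as weights.
ΣP(Period 1)·Q(Period 1) = 16366.29×10 + 86.54×2 + 645.72×7 = 163662.9 + 173.08 + 4520.04 = 168356.02
ΣP(Period 0)·Q(Period 1) = 14803.08×10 + 122.57×2 + 643.24×7 = 148030.8 + 245.14 + 4502.68 = 152778.62
Index = 168356.02 / 152778.62 × 100 = 110.1961

110.20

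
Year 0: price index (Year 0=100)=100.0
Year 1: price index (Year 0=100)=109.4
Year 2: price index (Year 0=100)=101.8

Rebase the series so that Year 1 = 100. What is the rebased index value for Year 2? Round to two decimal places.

93.05

Rebased(Year 2) = 101.8 / 109.4 × 100 = 93.0530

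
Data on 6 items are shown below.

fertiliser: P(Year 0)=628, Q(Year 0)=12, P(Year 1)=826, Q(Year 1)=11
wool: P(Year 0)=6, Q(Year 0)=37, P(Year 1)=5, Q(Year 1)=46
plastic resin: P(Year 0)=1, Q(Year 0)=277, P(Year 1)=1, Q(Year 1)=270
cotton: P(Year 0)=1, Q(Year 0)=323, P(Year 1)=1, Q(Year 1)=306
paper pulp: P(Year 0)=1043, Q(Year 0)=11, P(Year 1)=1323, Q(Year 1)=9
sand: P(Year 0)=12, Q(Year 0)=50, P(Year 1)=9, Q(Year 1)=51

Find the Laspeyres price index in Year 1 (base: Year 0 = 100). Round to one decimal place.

Laspeyres price index uses base-period quantities as weights.
ΣP(Year 1)·Q(Year 0) = 826×12 + 5×37 + 1×277 + 1×323 + 1323×11 + 9×50 = 9912 + 185 + 277 + 323 + 14553 + 450 = 25700
ΣP(Year 0)·Q(Year 0) = 628×12 + 6×37 + 1×277 + 1×323 + 1043×11 + 12×50 = 7536 + 222 + 277 + 323 + 11473 + 600 = 20431
Index = 25700 / 20431 × 100 = 125.7892

125.8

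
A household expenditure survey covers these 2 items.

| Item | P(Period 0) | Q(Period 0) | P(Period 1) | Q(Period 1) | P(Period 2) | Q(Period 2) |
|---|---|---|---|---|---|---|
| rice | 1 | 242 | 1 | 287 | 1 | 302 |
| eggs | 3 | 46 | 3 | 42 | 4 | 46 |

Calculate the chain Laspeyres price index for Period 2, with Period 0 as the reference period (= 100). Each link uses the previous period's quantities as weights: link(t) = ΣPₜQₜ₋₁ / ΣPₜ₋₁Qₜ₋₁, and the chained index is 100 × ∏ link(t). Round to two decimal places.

110.17

Link Period 0→Period 1:
ΣP(Period 1)Q(Period 0) = 1×242 + 3×46 = 242 + 138 = 380
ΣP(Period 0)Q(Period 0) = 1×242 + 3×46 = 242 + 138 = 380
link = 380/380 = 1.000000
Link Period 1→Period 2:
ΣP(Period 2)Q(Period 1) = 1×287 + 4×42 = 287 + 168 = 455
ΣP(Period 1)Q(Period 1) = 1×287 + 3×42 = 287 + 126 = 413
link = 455/413 = 1.101695
Chained index = 100 × 1.000000 × 1.101695 = 110.1695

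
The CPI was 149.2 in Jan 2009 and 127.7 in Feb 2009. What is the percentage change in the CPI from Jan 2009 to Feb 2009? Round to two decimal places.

-14.41%

Change = (127.7 − 149.2) / 149.2 × 100
       = -21.5 / 149.2 × 100 = -14.4102%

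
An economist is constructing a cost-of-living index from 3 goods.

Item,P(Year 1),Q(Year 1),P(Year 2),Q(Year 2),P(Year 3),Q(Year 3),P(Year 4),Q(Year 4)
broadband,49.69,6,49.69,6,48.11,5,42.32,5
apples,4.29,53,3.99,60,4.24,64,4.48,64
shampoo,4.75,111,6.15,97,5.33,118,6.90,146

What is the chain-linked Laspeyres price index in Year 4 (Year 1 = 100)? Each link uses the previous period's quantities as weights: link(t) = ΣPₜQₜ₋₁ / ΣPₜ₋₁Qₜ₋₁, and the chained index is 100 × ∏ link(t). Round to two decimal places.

121.79

Link Year 1→Year 2:
ΣP(Year 2)Q(Year 1) = 49.69×6 + 3.99×53 + 6.15×111 = 298.14 + 211.47 + 682.65 = 1192.26
ΣP(Year 1)Q(Year 1) = 49.69×6 + 4.29×53 + 4.75×111 = 298.14 + 227.37 + 527.25 = 1052.76
link = 1192.26/1052.76 = 1.132509
Link Year 2→Year 3:
ΣP(Year 3)Q(Year 2) = 48.11×6 + 4.24×60 + 5.33×97 = 288.66 + 254.4 + 517.01 = 1060.07
ΣP(Year 2)Q(Year 2) = 49.69×6 + 3.99×60 + 6.15×97 = 298.14 + 239.4 + 596.55 = 1134.09
link = 1060.07/1134.09 = 0.934732
Link Year 3→Year 4:
ΣP(Year 4)Q(Year 3) = 42.32×5 + 4.48×64 + 6.90×118 = 211.6 + 286.72 + 814.2 = 1312.52
ΣP(Year 3)Q(Year 3) = 48.11×5 + 4.24×64 + 5.33×118 = 240.55 + 271.36 + 628.94 = 1140.85
link = 1312.52/1140.85 = 1.150476
Chained index = 100 × 1.132509 × 0.934732 × 1.150476 = 121.7884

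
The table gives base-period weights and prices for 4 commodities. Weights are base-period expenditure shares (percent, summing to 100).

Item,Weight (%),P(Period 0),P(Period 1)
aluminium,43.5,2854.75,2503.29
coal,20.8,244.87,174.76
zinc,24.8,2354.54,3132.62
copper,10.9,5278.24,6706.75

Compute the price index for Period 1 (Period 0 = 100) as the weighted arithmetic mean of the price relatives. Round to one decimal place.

aluminium: 43.5 × (2503.29/2854.75) = 43.5 × 0.876886 = 38.1445
coal: 20.8 × (174.76/244.87) = 20.8 × 0.713685 = 14.8446
zinc: 24.8 × (3132.62/2354.54) = 24.8 × 1.330459 = 32.9954
copper: 10.9 × (6706.75/5278.24) = 10.9 × 1.270641 = 13.8500
Index = Σ wᵢ·(p₁ᵢ/p₀ᵢ) = 38.1445 + 14.8446 + 32.9954 + 13.8500 = 99.8346

99.8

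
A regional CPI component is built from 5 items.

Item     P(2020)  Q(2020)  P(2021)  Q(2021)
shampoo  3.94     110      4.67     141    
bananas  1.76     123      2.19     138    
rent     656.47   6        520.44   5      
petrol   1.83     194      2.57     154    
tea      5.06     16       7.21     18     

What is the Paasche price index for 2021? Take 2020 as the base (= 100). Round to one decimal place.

91.8

Paasche price index uses current-period quantities as weights.
ΣP(2021)·Q(2021) = 4.67×141 + 2.19×138 + 520.44×5 + 2.57×154 + 7.21×18 = 658.47 + 302.22 + 2602.2 + 395.78 + 129.78 = 4088.45
ΣP(2020)·Q(2021) = 3.94×141 + 1.76×138 + 656.47×5 + 1.83×154 + 5.06×18 = 555.54 + 242.88 + 3282.35 + 281.82 + 91.08 = 4453.67
Index = 4088.45 / 4453.67 × 100 = 91.7996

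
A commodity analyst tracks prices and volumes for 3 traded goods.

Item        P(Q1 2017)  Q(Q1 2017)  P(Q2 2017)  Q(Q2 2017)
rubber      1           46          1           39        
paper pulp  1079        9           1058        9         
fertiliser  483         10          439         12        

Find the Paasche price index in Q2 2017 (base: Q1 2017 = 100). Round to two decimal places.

95.39

Paasche price index uses current-period quantities as weights.
ΣP(Q2 2017)·Q(Q2 2017) = 1×39 + 1058×9 + 439×12 = 39 + 9522 + 5268 = 14829
ΣP(Q1 2017)·Q(Q2 2017) = 1×39 + 1079×9 + 483×12 = 39 + 9711 + 5796 = 15546
Index = 14829 / 15546 × 100 = 95.3879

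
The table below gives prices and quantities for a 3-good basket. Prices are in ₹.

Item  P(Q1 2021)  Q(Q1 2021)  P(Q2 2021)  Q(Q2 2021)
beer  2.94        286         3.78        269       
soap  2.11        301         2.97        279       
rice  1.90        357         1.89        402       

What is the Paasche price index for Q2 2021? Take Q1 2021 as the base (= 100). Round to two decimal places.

Paasche price index uses current-period quantities as weights.
ΣP(Q2 2021)·Q(Q2 2021) = 3.78×269 + 2.97×279 + 1.89×402 = 1016.82 + 828.63 + 759.78 = 2605.23
ΣP(Q1 2021)·Q(Q2 2021) = 2.94×269 + 2.11×279 + 1.90×402 = 790.86 + 588.69 + 763.8 = 2143.35
Index = 2605.23 / 2143.35 × 100 = 121.5494

121.55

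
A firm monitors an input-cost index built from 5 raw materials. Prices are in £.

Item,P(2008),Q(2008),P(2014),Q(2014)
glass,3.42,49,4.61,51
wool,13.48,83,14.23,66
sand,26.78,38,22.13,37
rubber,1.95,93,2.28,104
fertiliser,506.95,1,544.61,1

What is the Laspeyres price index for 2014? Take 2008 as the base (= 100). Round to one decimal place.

100.4

Laspeyres price index uses base-period quantities as weights.
ΣP(2014)·Q(2008) = 4.61×49 + 14.23×83 + 22.13×38 + 2.28×93 + 544.61×1 = 225.89 + 1181.09 + 840.94 + 212.04 + 544.61 = 3004.57
ΣP(2008)·Q(2008) = 3.42×49 + 13.48×83 + 26.78×38 + 1.95×93 + 506.95×1 = 167.58 + 1118.84 + 1017.64 + 181.35 + 506.95 = 2992.36
Index = 3004.57 / 2992.36 × 100 = 100.4080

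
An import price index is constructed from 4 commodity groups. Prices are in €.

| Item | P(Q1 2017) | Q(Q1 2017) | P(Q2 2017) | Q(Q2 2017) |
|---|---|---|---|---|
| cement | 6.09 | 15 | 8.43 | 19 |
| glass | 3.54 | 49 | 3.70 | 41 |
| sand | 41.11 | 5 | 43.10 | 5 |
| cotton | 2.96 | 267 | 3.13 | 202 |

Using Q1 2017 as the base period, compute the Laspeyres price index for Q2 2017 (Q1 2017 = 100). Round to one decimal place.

107.8

Laspeyres price index uses base-period quantities as weights.
ΣP(Q2 2017)·Q(Q1 2017) = 8.43×15 + 3.70×49 + 43.10×5 + 3.13×267 = 126.45 + 181.3 + 215.5 + 835.71 = 1358.96
ΣP(Q1 2017)·Q(Q1 2017) = 6.09×15 + 3.54×49 + 41.11×5 + 2.96×267 = 91.35 + 173.46 + 205.55 + 790.32 = 1260.68
Index = 1358.96 / 1260.68 × 100 = 107.7958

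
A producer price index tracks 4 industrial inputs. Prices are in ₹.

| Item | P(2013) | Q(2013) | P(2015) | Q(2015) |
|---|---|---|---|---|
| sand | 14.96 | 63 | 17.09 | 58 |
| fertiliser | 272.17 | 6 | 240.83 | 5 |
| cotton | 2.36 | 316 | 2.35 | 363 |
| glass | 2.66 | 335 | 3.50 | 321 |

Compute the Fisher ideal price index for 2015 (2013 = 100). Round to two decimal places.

Laspeyres component (base-period weights):
ΣP(2015)Q(2013) = 17.09×63 + 240.83×6 + 2.35×316 + 3.50×335 = 1076.67 + 1444.98 + 742.6 + 1172.5 = 4436.75
ΣP(2013)Q(2013) = 14.96×63 + 272.17×6 + 2.36×316 + 2.66×335 = 942.48 + 1633.02 + 745.76 + 891.1 = 4212.36
L = 4436.75 / 4212.36 × 100 = 105.3269
Paasche component (current-period weights):
ΣP(2015)Q(2015) = 17.09×58 + 240.83×5 + 2.35×363 + 3.50×321 = 991.22 + 1204.15 + 853.05 + 1123.5 = 4171.92
ΣP(2013)Q(2015) = 14.96×58 + 272.17×5 + 2.36×363 + 2.66×321 = 867.68 + 1360.85 + 856.68 + 853.86 = 3939.07
P = 4171.92 / 3939.07 × 100 = 105.9113
Fisher = √(L × P) = √(105.3269 × 105.9113) = 105.6187

105.62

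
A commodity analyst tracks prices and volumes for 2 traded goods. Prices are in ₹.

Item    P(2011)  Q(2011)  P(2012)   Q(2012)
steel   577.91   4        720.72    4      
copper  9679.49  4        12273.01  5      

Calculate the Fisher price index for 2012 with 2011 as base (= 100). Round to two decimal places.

126.69

Laspeyres component (base-period weights):
ΣP(2012)Q(2011) = 720.72×4 + 12273.01×4 = 2882.88 + 49092.04 = 51974.92
ΣP(2011)Q(2011) = 577.91×4 + 9679.49×4 = 2311.64 + 38717.96 = 41029.6
L = 51974.92 / 41029.6 × 100 = 126.6766
Paasche component (current-period weights):
ΣP(2012)Q(2012) = 720.72×4 + 12273.01×5 = 2882.88 + 61365.05 = 64247.93
ΣP(2011)Q(2012) = 577.91×4 + 9679.49×5 = 2311.64 + 48397.45 = 50709.09
P = 64247.93 / 50709.09 × 100 = 126.6990
Fisher = √(L × P) = √(126.6766 × 126.6990) = 126.6878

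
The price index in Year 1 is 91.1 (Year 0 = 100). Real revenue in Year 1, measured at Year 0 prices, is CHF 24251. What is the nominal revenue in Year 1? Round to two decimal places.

22092.66

Nominal = Real × (Index/100) = 24251 × (91.1/100)
        = 24251 × 0.911 = 22092.6610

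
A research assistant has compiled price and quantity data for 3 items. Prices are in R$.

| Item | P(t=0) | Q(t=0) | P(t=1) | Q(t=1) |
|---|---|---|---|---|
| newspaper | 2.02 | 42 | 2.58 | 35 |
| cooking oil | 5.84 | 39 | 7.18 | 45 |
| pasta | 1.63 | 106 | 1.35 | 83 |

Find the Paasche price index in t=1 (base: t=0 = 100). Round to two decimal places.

112.09

Paasche price index uses current-period quantities as weights.
ΣP(t=1)·Q(t=1) = 2.58×35 + 7.18×45 + 1.35×83 = 90.3 + 323.1 + 112.05 = 525.45
ΣP(t=0)·Q(t=1) = 2.02×35 + 5.84×45 + 1.63×83 = 70.7 + 262.8 + 135.29 = 468.79
Index = 525.45 / 468.79 × 100 = 112.0864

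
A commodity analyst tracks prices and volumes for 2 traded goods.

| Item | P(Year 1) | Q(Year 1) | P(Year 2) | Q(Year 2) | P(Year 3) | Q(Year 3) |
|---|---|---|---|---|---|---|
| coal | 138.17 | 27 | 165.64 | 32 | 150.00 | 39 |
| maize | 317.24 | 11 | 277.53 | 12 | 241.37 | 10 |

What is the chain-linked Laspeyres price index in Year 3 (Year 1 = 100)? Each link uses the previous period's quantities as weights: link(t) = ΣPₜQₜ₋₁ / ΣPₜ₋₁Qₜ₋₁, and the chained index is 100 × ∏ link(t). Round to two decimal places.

Link Year 1→Year 2:
ΣP(Year 2)Q(Year 1) = 165.64×27 + 277.53×11 = 4472.28 + 3052.83 = 7525.11
ΣP(Year 1)Q(Year 1) = 138.17×27 + 317.24×11 = 3730.59 + 3489.64 = 7220.23
link = 7525.11/7220.23 = 1.042226
Link Year 2→Year 3:
ΣP(Year 3)Q(Year 2) = 150.00×32 + 241.37×12 = 4800 + 2896.44 = 7696.44
ΣP(Year 2)Q(Year 2) = 165.64×32 + 277.53×12 = 5300.48 + 3330.36 = 8630.84
link = 7696.44/8630.84 = 0.891737
Chained index = 100 × 1.042226 × 0.891737 = 92.9391

92.94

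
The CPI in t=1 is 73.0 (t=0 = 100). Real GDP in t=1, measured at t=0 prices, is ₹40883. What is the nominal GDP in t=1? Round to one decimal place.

29844.6

Nominal = Real × (Index/100) = 40883 × (73.0/100)
        = 40883 × 0.730 = 29844.5900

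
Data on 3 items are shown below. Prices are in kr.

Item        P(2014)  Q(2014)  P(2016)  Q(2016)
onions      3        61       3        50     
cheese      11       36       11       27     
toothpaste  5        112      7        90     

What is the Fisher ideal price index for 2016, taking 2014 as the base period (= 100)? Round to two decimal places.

Laspeyres component (base-period weights):
ΣP(2016)Q(2014) = 3×61 + 11×36 + 7×112 = 183 + 396 + 784 = 1363
ΣP(2014)Q(2014) = 3×61 + 11×36 + 5×112 = 183 + 396 + 560 = 1139
L = 1363 / 1139 × 100 = 119.6664
Paasche component (current-period weights):
ΣP(2016)Q(2016) = 3×50 + 11×27 + 7×90 = 150 + 297 + 630 = 1077
ΣP(2014)Q(2016) = 3×50 + 11×27 + 5×90 = 150 + 297 + 450 = 897
P = 1077 / 897 × 100 = 120.0669
Fisher = √(L × P) = √(119.6664 × 120.0669) = 119.8665

119.87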